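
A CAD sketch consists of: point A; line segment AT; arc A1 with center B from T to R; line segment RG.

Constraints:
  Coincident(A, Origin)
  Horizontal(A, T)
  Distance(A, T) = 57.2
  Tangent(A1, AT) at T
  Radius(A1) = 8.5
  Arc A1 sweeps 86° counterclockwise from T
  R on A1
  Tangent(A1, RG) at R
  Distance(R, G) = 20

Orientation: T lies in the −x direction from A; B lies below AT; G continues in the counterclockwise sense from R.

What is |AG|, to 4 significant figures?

72.63

A is at the origin; AT is horizontal with |AT| = 57.2 and T on the −x side, so T = (-57.20, 0.000). Tangency of A1 to AT means the radius BT is perpendicular to AT, so B = T + (0, -8.5) = (-57.20, -8.500). On A1, T sits at bearing 90° from B; an 86° counterclockwise sweep puts R at bearing 176°, so R = B + 8.5·(cos 176°, sin 176°) = (-65.68, -7.907). The tangent condition forces BR to be normal to RG, so RG runs along (−sin 176°, cos 176°); with |RG| = 20.0, G = (-67.07, -27.86). Then |AG| = |G − A| = 72.63.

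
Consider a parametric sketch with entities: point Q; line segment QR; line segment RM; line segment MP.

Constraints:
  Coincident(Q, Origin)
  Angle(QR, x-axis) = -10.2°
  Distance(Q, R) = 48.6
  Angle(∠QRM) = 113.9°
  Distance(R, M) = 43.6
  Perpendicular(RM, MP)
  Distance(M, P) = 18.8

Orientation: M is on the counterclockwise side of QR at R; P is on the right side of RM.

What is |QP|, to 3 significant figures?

89.5

Q is at the origin; QR runs at -10.2° with length 48.6, so R = 48.6·(cos -10.2°, sin -10.2°) = (47.8, -8.61). ∠QRM = 113.9°, so RM runs at -10.2° + (180° − 113.9°) = 55.9° from the x-axis; with |RM| = 43.6, M = R + 43.6·(cos 55.9°, sin 55.9°) = (72.3, 27.5). RM ⟂ MP; with |MP| = 18.8 on the right of RM, P = M + 18.8·(0.828, -0.561) = (87.8, 17.0). Then |QP| = |P − Q| = 89.5.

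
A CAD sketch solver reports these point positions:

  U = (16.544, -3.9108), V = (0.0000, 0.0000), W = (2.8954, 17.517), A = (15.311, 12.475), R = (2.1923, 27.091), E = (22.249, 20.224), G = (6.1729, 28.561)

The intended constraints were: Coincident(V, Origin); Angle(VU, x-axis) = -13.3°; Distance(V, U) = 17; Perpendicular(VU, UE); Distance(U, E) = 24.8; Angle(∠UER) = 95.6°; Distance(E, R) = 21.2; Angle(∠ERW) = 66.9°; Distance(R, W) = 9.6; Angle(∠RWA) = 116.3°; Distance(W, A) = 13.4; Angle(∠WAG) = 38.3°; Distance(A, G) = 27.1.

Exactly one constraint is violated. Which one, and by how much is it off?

Distance(A, G) = 27.1 — off by 8.60.

V = (0.00, 0.00) ✓; VU at -13.30° ✓; |VU| = 17.00 ✓; ∠(VU, UE) = 90.00° ✓; |UE| = 24.80 ✓; ∠UER = 95.60° ✓; |ER| = 21.20 ✓; ∠ERW = 66.90° ✓; |RW| = 9.600 ✓; ∠RWA = 116.3° ✓; |WA| = 13.40 ✓; ∠WAG = 38.30° ✓; |AG| = 18.50 ✗.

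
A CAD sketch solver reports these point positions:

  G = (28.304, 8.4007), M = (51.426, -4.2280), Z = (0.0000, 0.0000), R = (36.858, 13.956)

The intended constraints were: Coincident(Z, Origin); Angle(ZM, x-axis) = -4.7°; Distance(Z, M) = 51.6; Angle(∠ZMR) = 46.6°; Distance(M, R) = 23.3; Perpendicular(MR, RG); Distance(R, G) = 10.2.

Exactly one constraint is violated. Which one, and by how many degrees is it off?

Perpendicular(MR, RG) — off by 5.70°.

Z = (0.00, 0.00) ✓; ZM at -4.700° ✓; |ZM| = 51.60 ✓; ∠ZMR = 46.60° ✓; |MR| = 23.30 ✓; ∠(MR, RG) = 84.30° ✗; |RG| = 10.20 ✓.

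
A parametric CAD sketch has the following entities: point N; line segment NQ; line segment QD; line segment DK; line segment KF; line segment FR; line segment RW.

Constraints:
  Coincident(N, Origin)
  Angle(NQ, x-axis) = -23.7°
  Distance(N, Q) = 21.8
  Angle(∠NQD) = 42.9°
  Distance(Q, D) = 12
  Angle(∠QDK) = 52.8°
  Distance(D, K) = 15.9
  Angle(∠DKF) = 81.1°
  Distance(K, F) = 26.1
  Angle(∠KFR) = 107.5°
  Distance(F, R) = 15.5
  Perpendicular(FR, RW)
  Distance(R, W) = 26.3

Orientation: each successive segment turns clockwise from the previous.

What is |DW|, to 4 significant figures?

7.689

N is at the origin; NQ runs at -23.7° with length 21.8, so Q = (19.96, -8.762). ∠NQD = 42.9° gives QD at -160.8° from the x-axis; with |QD| = 12.0, D = (8.629, -12.71). ∠QDK = 52.8° gives DK at 72.00° from the x-axis; with |DK| = 15.9, K = (13.54, 2.413). ∠DKF = 81.1° gives KF at -26.90° from the x-axis; with |KF| = 26.1, F = (36.82, -9.396). ∠KFR = 107.5° gives FR at -99.40° from the x-axis; with |FR| = 15.5, R = (34.29, -24.69). The perpendicularity gives RW at right angles to FR, so RW runs at 170.6°; with |RW| = 26.3, W = (8.340, -20.39). Then |DW| = |W − D| = 7.689.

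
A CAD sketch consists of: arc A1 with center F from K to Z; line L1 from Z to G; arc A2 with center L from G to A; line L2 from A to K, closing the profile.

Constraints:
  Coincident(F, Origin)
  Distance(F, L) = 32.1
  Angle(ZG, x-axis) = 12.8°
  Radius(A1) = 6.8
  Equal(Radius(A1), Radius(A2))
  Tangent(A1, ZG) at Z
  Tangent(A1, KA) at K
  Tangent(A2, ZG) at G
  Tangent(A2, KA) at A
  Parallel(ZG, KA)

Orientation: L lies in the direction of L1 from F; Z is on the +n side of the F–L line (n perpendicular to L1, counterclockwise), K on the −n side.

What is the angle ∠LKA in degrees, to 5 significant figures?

11.961°

Tangency of A1 to both parallel lines with radius 6.8 puts Z and K at F ± 6.8·n: Z = (-1.5065, 6.6310), K = (1.5065, -6.6310). Equal radii place G and A the same way about L: G = L + 6.8·n = (29.796, 13.743), A = L − 6.8·n = (32.809, 0.48069). Then cos ∠LKA = KL·KA / (|KL||KA|), giving 11.961°.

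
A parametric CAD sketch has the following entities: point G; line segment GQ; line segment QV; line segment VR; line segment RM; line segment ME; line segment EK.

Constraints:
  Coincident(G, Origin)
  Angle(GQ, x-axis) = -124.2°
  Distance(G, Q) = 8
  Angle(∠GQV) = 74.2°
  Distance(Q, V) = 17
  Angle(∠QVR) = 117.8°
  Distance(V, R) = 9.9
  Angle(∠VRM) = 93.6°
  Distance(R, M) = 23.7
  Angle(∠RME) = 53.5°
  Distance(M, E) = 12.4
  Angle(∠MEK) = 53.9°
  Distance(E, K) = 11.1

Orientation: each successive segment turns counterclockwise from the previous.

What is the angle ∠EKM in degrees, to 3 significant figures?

69.3°

G is at the origin; GQ runs at -124.2° with length 8.0, so Q = (-4.50, -6.62). ∠GQV = 74.2° gives QV at -18.4° from the x-axis; with |QV| = 17.0, V = (11.6, -12.0). ∠QVR = 117.8° gives VR at 43.8° from the x-axis; with |VR| = 9.9, R = (18.8, -5.13). ∠VRM = 93.6° gives RM at 130° from the x-axis; with |RM| = 23.7, M = (3.48, 13.0). ∠RME = 53.5° gives ME at -103° from the x-axis; with |ME| = 12.4, E = (0.630, 0.904). ∠MEK = 53.9° gives EK at 22.8° from the x-axis; with |EK| = 11.1, K = (10.9, 5.21). Then cos ∠EKM = KE·KM / (|KE||KM|), giving 69.3°.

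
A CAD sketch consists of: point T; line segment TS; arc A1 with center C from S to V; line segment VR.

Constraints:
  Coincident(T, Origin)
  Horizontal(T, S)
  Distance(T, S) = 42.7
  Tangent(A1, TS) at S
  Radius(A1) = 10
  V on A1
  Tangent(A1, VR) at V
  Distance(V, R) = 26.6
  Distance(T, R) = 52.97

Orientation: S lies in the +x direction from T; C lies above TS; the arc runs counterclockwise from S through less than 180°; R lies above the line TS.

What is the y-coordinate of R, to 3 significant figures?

37.9

Checks: |CS| = 10.00 ✓; |CV| = 10.00 ✓; ∠(CV, VR) = 90.00° ✓; |VR| = 26.60 ✓; |TR| = 52.97 ✓.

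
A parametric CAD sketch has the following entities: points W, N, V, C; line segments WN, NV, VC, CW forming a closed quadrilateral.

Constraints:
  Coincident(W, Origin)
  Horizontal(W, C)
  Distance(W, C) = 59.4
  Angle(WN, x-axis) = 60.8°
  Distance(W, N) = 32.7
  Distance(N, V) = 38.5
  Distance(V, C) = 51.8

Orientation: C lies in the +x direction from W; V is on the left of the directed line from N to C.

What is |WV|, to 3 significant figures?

69.4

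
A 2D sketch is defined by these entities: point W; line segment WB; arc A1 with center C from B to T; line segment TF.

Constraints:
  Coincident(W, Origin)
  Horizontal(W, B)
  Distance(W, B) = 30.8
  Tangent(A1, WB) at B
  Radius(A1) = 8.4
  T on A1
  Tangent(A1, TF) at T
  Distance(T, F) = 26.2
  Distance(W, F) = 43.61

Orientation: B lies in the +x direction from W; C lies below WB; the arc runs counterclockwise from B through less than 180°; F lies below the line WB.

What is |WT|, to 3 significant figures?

24.3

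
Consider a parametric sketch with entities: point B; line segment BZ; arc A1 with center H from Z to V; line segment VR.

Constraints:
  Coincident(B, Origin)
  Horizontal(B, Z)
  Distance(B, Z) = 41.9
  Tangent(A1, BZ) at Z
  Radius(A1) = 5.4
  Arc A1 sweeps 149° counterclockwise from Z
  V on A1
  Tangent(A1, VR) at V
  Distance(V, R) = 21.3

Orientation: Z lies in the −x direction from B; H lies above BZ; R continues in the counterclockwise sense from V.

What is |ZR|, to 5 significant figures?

26.086

B is at the origin; B and Z share the same y with |BZ| = 41.9 and Z on the −x side, so Z = (-41.900, 0.0000). The tangent condition forces HZ to be normal to BZ, so H = Z + (0, 5.4) = (-41.900, 5.4000). On A1, Z sits at bearing -90° from H; a 149° counterclockwise sweep puts V at bearing 59°, so V = H + 5.4·(cos 59°, sin 59°) = (-39.119, 10.029). A1 meets VR tangentially, so HV is at right angles to VR, so VR runs along (−sin 59°, cos 59°); with |VR| = 21.3, R = (-57.376, 20.999). Then |ZR| = |R − Z| = 26.086.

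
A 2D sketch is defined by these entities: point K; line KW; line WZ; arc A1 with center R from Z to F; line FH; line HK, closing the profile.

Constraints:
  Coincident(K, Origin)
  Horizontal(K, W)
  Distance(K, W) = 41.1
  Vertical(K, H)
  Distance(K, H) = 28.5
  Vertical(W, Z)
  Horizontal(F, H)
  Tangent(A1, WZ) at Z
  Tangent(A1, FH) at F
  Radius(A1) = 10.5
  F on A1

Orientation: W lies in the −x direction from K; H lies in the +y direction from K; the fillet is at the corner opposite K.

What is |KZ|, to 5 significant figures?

44.869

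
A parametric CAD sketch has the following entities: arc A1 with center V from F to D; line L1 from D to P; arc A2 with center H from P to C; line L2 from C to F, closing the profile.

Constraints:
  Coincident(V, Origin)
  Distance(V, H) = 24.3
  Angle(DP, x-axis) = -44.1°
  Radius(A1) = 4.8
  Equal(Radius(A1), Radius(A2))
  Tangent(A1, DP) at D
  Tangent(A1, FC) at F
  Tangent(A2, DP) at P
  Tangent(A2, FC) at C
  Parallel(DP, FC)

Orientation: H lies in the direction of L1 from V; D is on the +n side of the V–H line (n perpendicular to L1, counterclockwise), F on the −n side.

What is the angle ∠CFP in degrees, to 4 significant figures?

21.56°

The slot axis is L1's direction at -44.1°, so u = (cos -44.1°, sin -44.1°) = (0.7181, -0.6959) and n = (−sin -44.1°, cos -44.1°) = (0.6959, 0.7181). V is at the origin and H lies 24.3 along u from V, so H = 24.3·u = (17.45, -16.91). Tangency of A1 to both parallel lines with radius 4.8 puts D and F at V ± 4.8·n: D = (3.340, 3.447), F = (-3.340, -3.447). Equal radii place P and C the same way about H: P = H + 4.8·n = (20.79, -13.46), C = H − 4.8·n = (14.11, -20.36). Then cos ∠CFP = FC·FP / (|FC||FP|), giving 21.56°.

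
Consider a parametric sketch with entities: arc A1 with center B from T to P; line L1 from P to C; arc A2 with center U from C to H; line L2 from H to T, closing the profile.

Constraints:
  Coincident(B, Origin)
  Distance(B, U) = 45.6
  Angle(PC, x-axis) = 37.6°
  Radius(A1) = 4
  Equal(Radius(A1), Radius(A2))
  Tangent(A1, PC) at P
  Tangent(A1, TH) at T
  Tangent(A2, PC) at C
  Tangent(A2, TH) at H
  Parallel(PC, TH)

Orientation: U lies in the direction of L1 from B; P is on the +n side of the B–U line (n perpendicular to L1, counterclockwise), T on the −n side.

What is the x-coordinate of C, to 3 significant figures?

33.7

Tangency of A1 to both parallel lines with radius 4.0 puts P and T at B ± 4.0·n: P = (-2.44, 3.17), T = (2.44, -3.17). Equal radii place C and H the same way about U: C = U + 4.0·n = (33.7, 31.0), H = U − 4.0·n = (38.6, 24.7). So C.x = 33.7.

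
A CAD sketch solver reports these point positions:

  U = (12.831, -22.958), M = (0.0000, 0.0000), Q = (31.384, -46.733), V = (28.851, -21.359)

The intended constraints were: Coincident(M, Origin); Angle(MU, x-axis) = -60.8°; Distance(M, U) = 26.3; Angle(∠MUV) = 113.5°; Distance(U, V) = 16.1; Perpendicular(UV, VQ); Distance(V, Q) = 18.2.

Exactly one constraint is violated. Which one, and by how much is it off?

Distance(V, Q) = 18.2 — off by 7.30.

M = (0.00, 0.00) ✓; MU at -60.80° ✓; |MU| = 26.30 ✓; ∠MUV = 113.5° ✓; |UV| = 16.10 ✓; ∠(UV, VQ) = 90.00° ✓; |VQ| = 25.50 ✗.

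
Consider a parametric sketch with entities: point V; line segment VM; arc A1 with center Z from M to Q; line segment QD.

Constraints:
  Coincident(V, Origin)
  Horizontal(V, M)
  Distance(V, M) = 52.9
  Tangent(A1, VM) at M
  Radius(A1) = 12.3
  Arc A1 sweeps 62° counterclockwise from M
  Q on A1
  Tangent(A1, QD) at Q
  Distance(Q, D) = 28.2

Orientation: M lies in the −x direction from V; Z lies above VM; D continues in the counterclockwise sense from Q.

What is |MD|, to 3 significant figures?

39.6

On A1, M sits at bearing -90° from Z; a 62° counterclockwise sweep puts Q at bearing -28°, so Q = Z + 12.3·(cos -28°, sin -28°) = (-42.0, 6.53). Since A1 is tangent to QD there, ZQ ⟂ QD, so QD runs along (−sin -28°, cos -28°); with |QD| = 28.2, D = (-28.8, 31.4). Then |MD| = |D − M| = 39.6.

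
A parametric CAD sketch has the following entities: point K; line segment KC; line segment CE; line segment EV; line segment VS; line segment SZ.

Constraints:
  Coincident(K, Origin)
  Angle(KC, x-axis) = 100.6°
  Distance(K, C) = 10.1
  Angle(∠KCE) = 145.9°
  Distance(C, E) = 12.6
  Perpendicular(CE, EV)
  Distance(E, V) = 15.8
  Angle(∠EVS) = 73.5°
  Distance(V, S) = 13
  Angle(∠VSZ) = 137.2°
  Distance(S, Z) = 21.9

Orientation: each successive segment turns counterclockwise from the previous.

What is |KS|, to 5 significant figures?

10.666

K is at the origin; KC runs at 100.6° with length 10.1, so C = (-1.8579, 9.9276). ∠KCE = 145.9° gives CE at 134.70° from the x-axis; with |CE| = 12.6, E = (-10.721, 18.884). CE is perpendicular to EV, so EV runs at -135.30°; with |EV| = 15.8, V = (-21.951, 7.7701). ∠EVS = 73.5° gives VS at -28.800° from the x-axis; with |VS| = 13.0, S = (-10.559, 1.5073). Then |KS| = |S − K| = 10.666.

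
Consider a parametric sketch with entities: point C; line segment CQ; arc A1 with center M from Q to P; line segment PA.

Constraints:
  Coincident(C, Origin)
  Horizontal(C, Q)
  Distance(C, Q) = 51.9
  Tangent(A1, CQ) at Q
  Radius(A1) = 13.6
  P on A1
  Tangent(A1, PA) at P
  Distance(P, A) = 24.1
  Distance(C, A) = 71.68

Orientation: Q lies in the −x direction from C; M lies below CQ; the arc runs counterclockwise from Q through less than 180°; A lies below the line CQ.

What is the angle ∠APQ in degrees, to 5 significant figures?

128.04°

Checks: ∠(MQ, QC) = 90.00° ✓; |MQ| = 13.60 ✓; |MP| = 13.60 ✓; ∠(MP, PA) = 90.00° ✓; |PA| = 24.10 ✓; |CA| = 71.68 ✓.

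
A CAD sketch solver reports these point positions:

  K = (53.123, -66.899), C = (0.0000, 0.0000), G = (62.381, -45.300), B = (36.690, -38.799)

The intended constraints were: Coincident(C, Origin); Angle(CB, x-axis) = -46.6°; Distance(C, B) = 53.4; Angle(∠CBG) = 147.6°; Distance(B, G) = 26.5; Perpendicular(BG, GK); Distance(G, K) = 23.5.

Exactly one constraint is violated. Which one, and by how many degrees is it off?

Perpendicular(BG, GK) — off by 9.00°.

C = (0.00, 0.00) ✓; CB at -46.60° ✓; |CB| = 53.40 ✓; ∠CBG = 147.6° ✓; |BG| = 26.50 ✓; ∠(BG, GK) = 99.00° ✗; |GK| = 23.50 ✓.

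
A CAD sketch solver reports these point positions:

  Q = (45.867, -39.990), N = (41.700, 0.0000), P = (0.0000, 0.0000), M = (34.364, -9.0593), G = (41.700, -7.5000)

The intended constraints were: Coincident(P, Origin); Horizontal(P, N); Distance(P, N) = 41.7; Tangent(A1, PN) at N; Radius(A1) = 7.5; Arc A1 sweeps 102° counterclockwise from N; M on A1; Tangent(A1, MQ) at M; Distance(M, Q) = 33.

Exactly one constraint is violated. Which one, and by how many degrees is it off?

Tangent(A1, MQ) at M — off by 8.40°.

P = (0.00, 0.00) ✓; P.y = 0.00, N.y = 0.00 ✓; |PN| = 41.70 ✓; ∠(GN, NP) = 90.00° ✓; |GN| = 7.500 ✓; bearing(G→M) − bearing(G→N) = 102.0° ✓; |GM| = 7.500 ✓; ∠(GM, MQ) = 81.60° ✗; |MQ| = 33.00 ✓.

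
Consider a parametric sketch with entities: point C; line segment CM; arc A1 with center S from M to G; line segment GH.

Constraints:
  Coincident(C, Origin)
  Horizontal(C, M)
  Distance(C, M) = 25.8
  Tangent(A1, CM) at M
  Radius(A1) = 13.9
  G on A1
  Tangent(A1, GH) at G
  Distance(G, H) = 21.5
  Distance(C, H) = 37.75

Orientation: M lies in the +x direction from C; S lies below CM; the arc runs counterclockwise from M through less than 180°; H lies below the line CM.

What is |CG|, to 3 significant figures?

18.5

Checks: C.y = 0.00, M.y = 0.00 ✓; |SG| = 13.90 ✓; ∠(SG, GH) = 90.00° ✓; |GH| = 21.50 ✓; |CH| = 37.75 ✓.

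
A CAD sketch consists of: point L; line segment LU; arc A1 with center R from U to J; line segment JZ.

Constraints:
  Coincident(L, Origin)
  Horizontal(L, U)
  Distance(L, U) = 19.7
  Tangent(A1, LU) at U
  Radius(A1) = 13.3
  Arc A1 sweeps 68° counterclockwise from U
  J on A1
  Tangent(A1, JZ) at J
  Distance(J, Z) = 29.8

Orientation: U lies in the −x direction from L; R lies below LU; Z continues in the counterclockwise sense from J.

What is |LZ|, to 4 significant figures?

56.20

L is at the origin; L and U share the same y with |LU| = 19.7 and U on the −x side, so U = (-19.70, 0.000). A1 meets LU tangentially, so RU is at right angles to LU, so R = U + (0, -13.3) = (-19.70, -13.30). On A1, U sits at bearing 90° from R; a 68° counterclockwise sweep puts J at bearing 158°, so J = R + 13.3·(cos 158°, sin 158°) = (-32.03, -8.318). Tangency of A1 to JZ means the radius RJ is perpendicular to JZ, so JZ runs along (−sin 158°, cos 158°); with |JZ| = 29.8, Z = (-43.19, -35.95). Then |LZ| = |Z − L| = 56.20.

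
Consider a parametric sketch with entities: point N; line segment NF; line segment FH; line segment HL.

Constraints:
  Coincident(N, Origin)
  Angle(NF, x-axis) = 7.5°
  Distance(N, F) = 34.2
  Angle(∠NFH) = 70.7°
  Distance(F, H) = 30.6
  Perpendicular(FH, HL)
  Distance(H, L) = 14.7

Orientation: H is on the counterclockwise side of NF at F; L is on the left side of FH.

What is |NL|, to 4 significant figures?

26.10

N is at the origin; NF runs at 7.5° with length 34.2, so F = 34.2·(cos 7.5°, sin 7.5°) = (33.91, 4.464). ∠NFH = 70.7°, so FH runs at 7.5° + (180° − 70.7°) = 116.8° from the x-axis; with |FH| = 30.6, H = F + 30.6·(cos 116.8°, sin 116.8°) = (20.11, 31.78). FH is perpendicular to HL; with |HL| = 14.7 on the left of FH, L = H + 14.7·(-0.8926, -0.4509) = (6.990, 25.15). Then |NL| = |L − N| = 26.10.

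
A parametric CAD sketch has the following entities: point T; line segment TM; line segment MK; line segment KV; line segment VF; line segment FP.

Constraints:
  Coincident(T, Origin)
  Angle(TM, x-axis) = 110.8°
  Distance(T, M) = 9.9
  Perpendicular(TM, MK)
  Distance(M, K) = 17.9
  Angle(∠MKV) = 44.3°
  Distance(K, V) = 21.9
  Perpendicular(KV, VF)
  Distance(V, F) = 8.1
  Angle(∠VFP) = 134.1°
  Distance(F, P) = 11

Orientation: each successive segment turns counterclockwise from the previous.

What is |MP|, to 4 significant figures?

3.464

KV is perpendicular to VF, so VF runs at 66.50°; with |VF| = 8.1, F = (3.065, 1.594). ∠VFP = 134.1° gives FP at 112.4° from the x-axis; with |FP| = 11.0, P = (-1.127, 11.76). Then |MP| = |P − M| = 3.464.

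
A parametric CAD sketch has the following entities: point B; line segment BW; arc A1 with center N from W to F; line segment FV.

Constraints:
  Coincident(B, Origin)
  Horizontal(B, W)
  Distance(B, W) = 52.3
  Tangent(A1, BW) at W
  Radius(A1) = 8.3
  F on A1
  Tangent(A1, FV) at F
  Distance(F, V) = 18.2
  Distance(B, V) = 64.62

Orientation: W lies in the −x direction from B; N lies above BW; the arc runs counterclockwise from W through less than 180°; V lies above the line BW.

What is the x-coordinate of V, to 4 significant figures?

-58.57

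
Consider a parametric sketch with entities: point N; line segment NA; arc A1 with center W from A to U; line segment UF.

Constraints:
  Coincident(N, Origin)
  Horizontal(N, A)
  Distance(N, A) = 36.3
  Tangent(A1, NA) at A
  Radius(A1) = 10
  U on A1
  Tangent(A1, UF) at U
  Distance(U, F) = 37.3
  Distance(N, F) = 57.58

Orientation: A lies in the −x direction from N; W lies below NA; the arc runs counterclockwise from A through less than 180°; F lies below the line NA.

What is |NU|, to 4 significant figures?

47.59

Checks: |WU| = 10.00 ✓; ∠(WU, UF) = 90.00° ✓; |UF| = 37.30 ✓; |NF| = 57.58 ✓.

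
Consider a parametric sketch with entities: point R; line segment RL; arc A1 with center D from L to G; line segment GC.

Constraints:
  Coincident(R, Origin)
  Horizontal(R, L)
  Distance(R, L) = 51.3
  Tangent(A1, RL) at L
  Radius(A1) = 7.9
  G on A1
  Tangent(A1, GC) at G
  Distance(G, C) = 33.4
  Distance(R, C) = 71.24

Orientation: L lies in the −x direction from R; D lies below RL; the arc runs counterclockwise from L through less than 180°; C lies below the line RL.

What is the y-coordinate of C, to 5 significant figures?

-41.593

R is at the origin; RL is horizontal with |RL| = 51.3 and L on the −x side, so L = (-51.300, 0.0000). The tangent condition forces DL to be normal to RL, so D = L + (0, -7.9) = (-51.300, -7.9000). Since DG ⟂ GC (tangency), |DC| = √(7.9² + 33.4²) = 34.322 regardless of where G sits on A1. So C lies on both circle(R, 71.24) and circle(D, 34.322); the below-RL intersection is C = (-57.837, -41.593). G is the foot of the tangent from C: G = (-59.193, -8.2208).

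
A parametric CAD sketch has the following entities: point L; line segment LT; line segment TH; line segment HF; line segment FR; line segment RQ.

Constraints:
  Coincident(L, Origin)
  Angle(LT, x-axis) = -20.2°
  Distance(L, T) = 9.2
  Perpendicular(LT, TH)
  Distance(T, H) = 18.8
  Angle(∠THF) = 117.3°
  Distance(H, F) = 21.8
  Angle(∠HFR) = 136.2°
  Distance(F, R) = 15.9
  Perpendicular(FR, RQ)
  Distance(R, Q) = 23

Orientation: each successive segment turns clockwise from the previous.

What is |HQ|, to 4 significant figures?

32.61

L is at the origin; LT runs at -20.2° with length 9.2, so T = (8.634, -3.177). LT ⟂ TH, so TH runs at -110.2°; with |TH| = 18.8, H = (2.143, -20.82). ∠THF = 117.3° gives HF at -172.9° from the x-axis; with |HF| = 21.8, F = (-19.49, -23.51). ∠HFR = 136.2° gives FR at 143.3° from the x-axis; with |FR| = 15.9, R = (-32.24, -14.01). The perpendicularity gives RQ at right angles to FR, so RQ runs at 53.30°; with |RQ| = 23.0, Q = (-18.49, 4.428). Then |HQ| = |Q − H| = 32.61.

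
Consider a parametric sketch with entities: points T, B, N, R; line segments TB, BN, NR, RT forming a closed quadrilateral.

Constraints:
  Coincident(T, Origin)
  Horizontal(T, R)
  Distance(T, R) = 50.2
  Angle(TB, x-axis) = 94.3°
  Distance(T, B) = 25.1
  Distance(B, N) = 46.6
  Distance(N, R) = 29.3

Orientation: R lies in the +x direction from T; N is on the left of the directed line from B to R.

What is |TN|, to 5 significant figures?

53.039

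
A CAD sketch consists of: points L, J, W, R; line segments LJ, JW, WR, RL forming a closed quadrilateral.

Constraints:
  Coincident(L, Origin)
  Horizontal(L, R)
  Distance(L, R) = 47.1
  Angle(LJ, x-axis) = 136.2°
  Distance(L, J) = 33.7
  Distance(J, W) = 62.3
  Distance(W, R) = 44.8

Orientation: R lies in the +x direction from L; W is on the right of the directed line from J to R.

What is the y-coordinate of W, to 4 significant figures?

-27.49

Checks: |JW| = 62.30 ✓; |WR| = 44.80 ✓.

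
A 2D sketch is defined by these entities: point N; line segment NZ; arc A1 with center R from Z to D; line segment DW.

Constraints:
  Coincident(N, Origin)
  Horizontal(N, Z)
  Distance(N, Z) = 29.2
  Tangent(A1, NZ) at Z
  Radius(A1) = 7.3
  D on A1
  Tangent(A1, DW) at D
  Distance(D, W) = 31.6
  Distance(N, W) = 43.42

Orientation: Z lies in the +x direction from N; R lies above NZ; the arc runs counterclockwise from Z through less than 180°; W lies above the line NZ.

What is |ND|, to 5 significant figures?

37.194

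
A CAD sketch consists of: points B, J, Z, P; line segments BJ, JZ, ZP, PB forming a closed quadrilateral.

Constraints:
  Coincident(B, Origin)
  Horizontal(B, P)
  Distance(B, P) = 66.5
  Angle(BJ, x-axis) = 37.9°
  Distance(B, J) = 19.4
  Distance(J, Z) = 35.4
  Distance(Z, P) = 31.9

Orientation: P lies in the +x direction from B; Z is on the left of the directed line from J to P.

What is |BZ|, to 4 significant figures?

54.39

Checks: |JZ| = 35.40 ✓; |ZP| = 31.90 ✓.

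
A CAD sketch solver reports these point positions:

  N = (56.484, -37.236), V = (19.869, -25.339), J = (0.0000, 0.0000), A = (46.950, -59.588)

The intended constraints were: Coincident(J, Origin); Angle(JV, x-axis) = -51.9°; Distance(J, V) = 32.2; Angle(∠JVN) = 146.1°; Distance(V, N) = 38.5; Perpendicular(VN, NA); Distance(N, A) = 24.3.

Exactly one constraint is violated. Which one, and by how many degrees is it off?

Perpendicular(VN, NA) — off by 5.10°.

J = (0.00, 0.00) ✓; JV at -51.90° ✓; |JV| = 32.20 ✓; ∠JVN = 146.1° ✓; |VN| = 38.50 ✓; ∠(VN, NA) = 95.10° ✗; |NA| = 24.30 ✓.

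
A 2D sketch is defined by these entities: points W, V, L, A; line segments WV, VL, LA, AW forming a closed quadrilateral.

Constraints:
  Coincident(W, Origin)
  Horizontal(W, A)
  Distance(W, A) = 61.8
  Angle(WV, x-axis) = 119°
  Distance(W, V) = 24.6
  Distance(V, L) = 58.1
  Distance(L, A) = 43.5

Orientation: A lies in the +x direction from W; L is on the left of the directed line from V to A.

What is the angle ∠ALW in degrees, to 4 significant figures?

72.83°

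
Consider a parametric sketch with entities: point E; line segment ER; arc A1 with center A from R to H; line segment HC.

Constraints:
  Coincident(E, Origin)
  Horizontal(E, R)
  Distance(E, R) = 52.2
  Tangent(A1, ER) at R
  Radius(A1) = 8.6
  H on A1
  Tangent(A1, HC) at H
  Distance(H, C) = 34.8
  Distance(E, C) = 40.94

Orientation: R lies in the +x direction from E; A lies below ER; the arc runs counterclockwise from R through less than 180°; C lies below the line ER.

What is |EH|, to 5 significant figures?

45.295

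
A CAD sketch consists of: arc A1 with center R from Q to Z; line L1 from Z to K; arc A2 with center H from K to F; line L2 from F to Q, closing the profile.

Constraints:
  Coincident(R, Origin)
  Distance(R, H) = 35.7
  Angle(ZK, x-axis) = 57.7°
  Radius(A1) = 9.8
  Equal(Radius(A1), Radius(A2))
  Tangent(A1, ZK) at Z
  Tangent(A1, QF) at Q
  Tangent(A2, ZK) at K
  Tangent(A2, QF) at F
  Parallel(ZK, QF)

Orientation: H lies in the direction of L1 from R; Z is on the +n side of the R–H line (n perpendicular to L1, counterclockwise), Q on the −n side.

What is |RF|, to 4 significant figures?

37.02

The slot axis is L1's direction at 57.7°, so u = (cos 57.7°, sin 57.7°) = (0.5344, 0.8453) and n = (−sin 57.7°, cos 57.7°) = (-0.8453, 0.5344). R is at the origin and H lies 35.7 along u from R, so H = 35.7·u = (19.08, 30.18). Tangency of A1 to both parallel lines with radius 9.8 puts Z and Q at R ± 9.8·n: Z = (-8.284, 5.237), Q = (8.284, -5.237). Equal radii place K and F the same way about H: K = H + 9.8·n = (10.79, 35.41), F = H − 9.8·n = (27.36, 24.94). Then |RF| = |F − R| = 37.02.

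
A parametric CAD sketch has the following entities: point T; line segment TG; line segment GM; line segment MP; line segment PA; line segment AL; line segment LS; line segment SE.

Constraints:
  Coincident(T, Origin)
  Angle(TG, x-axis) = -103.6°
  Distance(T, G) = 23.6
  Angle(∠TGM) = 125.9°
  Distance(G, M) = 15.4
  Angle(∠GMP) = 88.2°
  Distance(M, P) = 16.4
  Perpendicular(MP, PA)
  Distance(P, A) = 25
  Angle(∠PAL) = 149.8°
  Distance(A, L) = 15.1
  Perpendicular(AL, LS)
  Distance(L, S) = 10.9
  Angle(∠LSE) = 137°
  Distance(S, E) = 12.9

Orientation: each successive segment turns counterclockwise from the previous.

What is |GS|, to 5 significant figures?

17.210

T is at the origin; TG runs at -103.6° with length 23.6, so G = (-5.5494, -22.938). ∠TGM = 125.9° gives GM at -49.500° from the x-axis; with |GM| = 15.4, M = (4.4521, -34.649). ∠GMP = 88.2° gives MP at 42.300° from the x-axis; with |MP| = 16.4, P = (16.582, -23.611). MP is perpendicular to PA, so PA runs at 132.30°; with |PA| = 25.0, A = (-0.24322, -5.1203). ∠PAL = 149.8° gives AL at 162.50° from the x-axis; with |AL| = 15.1, L = (-14.644, -0.57969). AL ⟂ LS, so LS runs at -107.50°; with |LS| = 10.9, S = (-17.922, -10.975). Then |GS| = |S − G| = 17.210.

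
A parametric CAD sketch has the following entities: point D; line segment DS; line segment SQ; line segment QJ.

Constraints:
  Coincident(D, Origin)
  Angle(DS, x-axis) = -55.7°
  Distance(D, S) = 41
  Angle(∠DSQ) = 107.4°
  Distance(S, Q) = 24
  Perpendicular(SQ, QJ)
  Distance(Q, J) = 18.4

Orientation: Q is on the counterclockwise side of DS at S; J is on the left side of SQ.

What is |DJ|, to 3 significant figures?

41.8

D is at the origin; DS runs at -55.7° with length 41.0, so S = 41.0·(cos -55.7°, sin -55.7°) = (23.1, -33.9). ∠DSQ = 107.4°, so SQ runs at -55.7° + (180° − 107.4°) = 16.9° from the x-axis; with |SQ| = 24.0, Q = S + 24.0·(cos 16.9°, sin 16.9°) = (46.1, -26.9). SQ ⟂ QJ; with |QJ| = 18.4 on the left of SQ, J = Q + 18.4·(-0.291, 0.957) = (40.7, -9.29). Then |DJ| = |J − D| = 41.8.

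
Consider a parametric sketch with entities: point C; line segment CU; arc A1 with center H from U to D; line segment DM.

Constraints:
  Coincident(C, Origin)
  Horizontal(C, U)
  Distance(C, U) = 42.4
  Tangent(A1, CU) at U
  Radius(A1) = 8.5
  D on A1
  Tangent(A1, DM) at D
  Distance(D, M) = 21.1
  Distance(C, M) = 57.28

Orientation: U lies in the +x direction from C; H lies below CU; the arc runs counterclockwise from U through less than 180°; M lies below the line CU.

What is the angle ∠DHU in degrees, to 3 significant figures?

128°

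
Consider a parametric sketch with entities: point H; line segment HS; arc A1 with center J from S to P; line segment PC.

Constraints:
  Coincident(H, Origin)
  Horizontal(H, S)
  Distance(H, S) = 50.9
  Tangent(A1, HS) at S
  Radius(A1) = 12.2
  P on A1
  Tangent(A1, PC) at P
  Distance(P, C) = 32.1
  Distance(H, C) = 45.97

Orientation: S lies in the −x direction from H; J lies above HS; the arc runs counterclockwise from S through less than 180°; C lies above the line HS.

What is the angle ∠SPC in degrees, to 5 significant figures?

146.41°

H is at the origin; H and S share the same y with |HS| = 50.9 and S on the −x side, so S = (-50.900, 0.0000). A1 meets HS tangentially, so JS is at right angles to HS, so J = S + (0, 12.2) = (-50.900, 12.200). Since JP ⟂ PC (tangency), |JC| = √(12.2² + 32.1²) = 34.340 regardless of where P sits on A1. So C lies on both circle(H, 45.97) and circle(J, 34.340); the above-HS intersection is C = (-27.205, 37.056). P is the foot of the tangent from C: P = (-39.655, 7.4683).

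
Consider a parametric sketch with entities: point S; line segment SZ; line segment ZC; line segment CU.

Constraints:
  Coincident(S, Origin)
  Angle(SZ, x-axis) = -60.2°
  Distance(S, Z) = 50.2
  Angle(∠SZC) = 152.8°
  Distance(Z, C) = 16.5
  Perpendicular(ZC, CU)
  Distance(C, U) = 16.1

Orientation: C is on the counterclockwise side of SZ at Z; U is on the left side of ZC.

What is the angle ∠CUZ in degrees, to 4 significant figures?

45.70°

S is at the origin; SZ runs at -60.2° with length 50.2, so Z = 50.2·(cos -60.2°, sin -60.2°) = (24.95, -43.56). ∠SZC = 152.8°, so ZC runs at -60.2° + (180° − 152.8°) = -33.00° from the x-axis; with |ZC| = 16.5, C = Z + 16.5·(cos -33.00°, sin -33.00°) = (38.79, -52.55). The perpendicularity gives CU at right angles to ZC; with |CU| = 16.1 on the left of ZC, U = C + 16.1·(0.5446, 0.8387) = (47.55, -39.05). Then cos ∠CUZ = UC·UZ / (|UC||UZ|), giving 45.70°.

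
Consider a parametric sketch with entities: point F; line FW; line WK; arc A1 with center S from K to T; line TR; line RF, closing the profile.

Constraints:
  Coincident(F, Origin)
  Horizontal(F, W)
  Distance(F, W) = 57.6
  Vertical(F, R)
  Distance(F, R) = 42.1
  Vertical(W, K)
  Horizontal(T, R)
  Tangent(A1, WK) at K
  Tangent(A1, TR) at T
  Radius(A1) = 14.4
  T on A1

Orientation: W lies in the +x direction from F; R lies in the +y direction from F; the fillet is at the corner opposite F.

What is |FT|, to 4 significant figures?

60.32

F is at the origin; F and W share the same y with |FW| = 57.6 and W on the +x side, so W = (57.60, 0.000). F and R share the same x with |FR| = 42.1 and R on the +y side, so R = (0.000, 42.10). The virtual corner opposite F is at (57.60, 42.10). A1 meets WK tangentially, so SK is at right angles to WK and A1 meets TR tangentially, so ST is at right angles to TR, with radius 14.4, so the center S sits 14.4 in from both sides at S = (43.20, 27.70). That places the tangent points at K = (57.60, 27.70) on WK and T = (43.20, 42.10) on TR. Then |FT| = |T − F| = 60.32.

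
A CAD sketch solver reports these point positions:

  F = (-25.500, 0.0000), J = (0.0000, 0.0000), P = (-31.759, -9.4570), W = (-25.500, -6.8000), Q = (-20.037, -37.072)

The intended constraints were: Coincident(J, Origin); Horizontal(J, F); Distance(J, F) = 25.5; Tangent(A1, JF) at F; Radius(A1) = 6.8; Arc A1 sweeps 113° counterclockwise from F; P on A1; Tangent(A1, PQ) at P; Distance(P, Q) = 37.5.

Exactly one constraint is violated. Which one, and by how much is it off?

Distance(P, Q) = 37.5 — off by 7.50.

J = (0.00, 0.00) ✓; J.y = 0.00, F.y = 0.00 ✓; |JF| = 25.50 ✓; ∠(WF, FJ) = 90.00° ✓; |WF| = 6.800 ✓; bearing(W→P) − bearing(W→F) = 113.0° ✓; |WP| = 6.800 ✓; ∠(WP, PQ) = 90.00° ✓; |PQ| = 30.00 ✗.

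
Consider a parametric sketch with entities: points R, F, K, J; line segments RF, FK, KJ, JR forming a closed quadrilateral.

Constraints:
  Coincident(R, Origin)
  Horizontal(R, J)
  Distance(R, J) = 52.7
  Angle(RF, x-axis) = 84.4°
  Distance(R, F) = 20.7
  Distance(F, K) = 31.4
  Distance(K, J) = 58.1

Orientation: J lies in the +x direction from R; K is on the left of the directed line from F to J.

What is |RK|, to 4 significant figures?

50.76

Checks: |FK| = 31.40 ✓; |KJ| = 58.10 ✓.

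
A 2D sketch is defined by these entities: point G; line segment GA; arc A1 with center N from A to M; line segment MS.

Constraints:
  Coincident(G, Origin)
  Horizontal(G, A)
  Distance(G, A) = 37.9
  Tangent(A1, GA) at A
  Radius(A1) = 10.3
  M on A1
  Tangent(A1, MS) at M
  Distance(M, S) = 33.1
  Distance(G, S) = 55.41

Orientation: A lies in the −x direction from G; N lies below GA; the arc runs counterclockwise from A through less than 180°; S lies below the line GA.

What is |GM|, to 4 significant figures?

49.44

G is at the origin; G and A share the same y with |GA| = 37.9 and A on the −x side, so A = (-37.90, 0.000). Since A1 is tangent to GA there, NA ⟂ GA, so N = A + (0, -10.3) = (-37.90, -10.30). Since NM ⟂ MS (tangency), |NS| = √(10.3² + 33.1²) = 34.67 regardless of where M sits on A1. So S lies on both circle(G, 55.41) and circle(N, 34.67); the below-GA intersection is S = (-32.88, -44.60). M is the foot of the tangent from S: M = (-47.19, -14.75).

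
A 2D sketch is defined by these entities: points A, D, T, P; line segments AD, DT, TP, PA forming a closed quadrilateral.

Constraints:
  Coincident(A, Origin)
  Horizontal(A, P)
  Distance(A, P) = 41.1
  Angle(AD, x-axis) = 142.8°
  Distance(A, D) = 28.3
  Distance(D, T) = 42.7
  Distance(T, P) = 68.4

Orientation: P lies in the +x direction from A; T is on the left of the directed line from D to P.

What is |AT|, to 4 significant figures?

53.96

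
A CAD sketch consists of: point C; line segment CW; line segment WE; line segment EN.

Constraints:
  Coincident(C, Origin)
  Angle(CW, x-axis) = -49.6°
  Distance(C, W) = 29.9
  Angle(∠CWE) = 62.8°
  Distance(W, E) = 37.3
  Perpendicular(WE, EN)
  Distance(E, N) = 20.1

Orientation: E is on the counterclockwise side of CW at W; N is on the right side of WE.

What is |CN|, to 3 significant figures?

52.3

C is at the origin; CW runs at -49.6° with length 29.9, so W = 29.9·(cos -49.6°, sin -49.6°) = (19.4, -22.8). ∠CWE = 62.8°, so WE runs at -49.6° + (180° − 62.8°) = 67.6° from the x-axis; with |WE| = 37.3, E = W + 37.3·(cos 67.6°, sin 67.6°) = (33.6, 11.7). The perpendicularity gives EN at right angles to WE; with |EN| = 20.1 on the right of WE, N = E + 20.1·(0.925, -0.381) = (52.2, 4.06). Then |CN| = |N − C| = 52.3.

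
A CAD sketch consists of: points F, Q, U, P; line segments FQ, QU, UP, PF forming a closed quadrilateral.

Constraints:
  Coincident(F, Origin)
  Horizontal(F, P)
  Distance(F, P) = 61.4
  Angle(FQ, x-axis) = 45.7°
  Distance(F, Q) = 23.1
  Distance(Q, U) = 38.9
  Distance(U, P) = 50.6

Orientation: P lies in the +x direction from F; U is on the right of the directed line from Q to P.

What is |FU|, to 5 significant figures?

27.508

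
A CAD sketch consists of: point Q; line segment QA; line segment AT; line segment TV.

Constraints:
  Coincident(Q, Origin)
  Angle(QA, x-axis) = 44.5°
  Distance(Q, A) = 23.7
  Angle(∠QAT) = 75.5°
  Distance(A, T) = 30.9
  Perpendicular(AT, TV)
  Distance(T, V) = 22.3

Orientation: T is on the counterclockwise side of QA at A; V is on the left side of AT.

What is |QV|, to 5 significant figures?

24.974

Q is at the origin; QA runs at 44.5° with length 23.7, so A = 23.7·(cos 44.5°, sin 44.5°) = (16.904, 16.612). ∠QAT = 75.5°, so AT runs at 44.5° + (180° − 75.5°) = 149.00° from the x-axis; with |AT| = 30.9, T = A + 30.9·(cos 149.00°, sin 149.00°) = (-9.5824, 32.526). AT is perpendicular to TV; with |TV| = 22.3 on the left of AT, V = T + 22.3·(-0.51504, -0.85717) = (-21.068, 13.411). Then |QV| = |V − Q| = 24.974.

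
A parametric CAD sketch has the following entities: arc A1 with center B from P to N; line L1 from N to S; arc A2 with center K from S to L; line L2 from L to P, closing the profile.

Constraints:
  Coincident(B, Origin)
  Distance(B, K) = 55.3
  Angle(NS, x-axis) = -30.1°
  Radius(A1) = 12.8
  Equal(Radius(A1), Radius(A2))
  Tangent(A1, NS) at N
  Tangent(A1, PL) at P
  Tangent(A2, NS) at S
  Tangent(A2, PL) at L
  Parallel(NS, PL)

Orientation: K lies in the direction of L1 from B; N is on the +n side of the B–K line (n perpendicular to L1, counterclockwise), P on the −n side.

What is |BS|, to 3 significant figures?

56.8

The slot axis is L1's direction at -30.1°, so u = (cos -30.1°, sin -30.1°) = (0.865, -0.502) and n = (−sin -30.1°, cos -30.1°) = (0.502, 0.865). B is at the origin and K lies 55.3 along u from B, so K = 55.3·u = (47.8, -27.7). Tangency of A1 to both parallel lines with radius 12.8 puts N and P at B ± 12.8·n: N = (6.42, 11.1), P = (-6.42, -11.1). Equal radii place S and L the same way about K: S = K + 12.8·n = (54.3, -16.7), L = K − 12.8·n = (41.4, -38.8). Then |BS| = |S − B| = 56.8.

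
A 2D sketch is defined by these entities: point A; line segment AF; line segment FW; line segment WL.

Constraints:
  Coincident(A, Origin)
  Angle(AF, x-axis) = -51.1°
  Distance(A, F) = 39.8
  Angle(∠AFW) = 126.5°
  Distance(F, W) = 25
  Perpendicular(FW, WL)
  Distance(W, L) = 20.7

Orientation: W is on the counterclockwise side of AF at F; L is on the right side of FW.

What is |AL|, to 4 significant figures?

71.73

∠AFW = 126.5°, so FW runs at -51.1° + (180° − 126.5°) = 2.400° from the x-axis; with |FW| = 25.0, W = F + 25.0·(cos 2.400°, sin 2.400°) = (49.97, -29.93). FW ⟂ WL; with |WL| = 20.7 on the right of FW, L = W + 20.7·(0.04188, -0.9991) = (50.84, -50.61). Then |AL| = |L − A| = 71.73.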